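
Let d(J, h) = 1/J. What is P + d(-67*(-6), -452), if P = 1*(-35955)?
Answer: -14453909/402 ≈ -35955.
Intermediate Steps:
P = -35955
P + d(-67*(-6), -452) = -35955 + 1/(-67*(-6)) = -35955 + 1/402 = -14453909/402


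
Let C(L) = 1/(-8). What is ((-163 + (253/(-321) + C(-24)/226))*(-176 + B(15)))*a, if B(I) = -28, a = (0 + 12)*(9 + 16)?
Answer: 121198604475/12091 ≈ 1.0024e+7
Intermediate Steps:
C(L) = -1/8
a = 300 (a = 12*25 = 300)
((-163 + (253/(-321) + C(-24)/226))*(-176 + B(15)))*a = ((-163 + (253/(-321) - 1/8/226))*(-176 - 28))*300 = ((-163 + (253*(-1/321) - 1/8*1/226))*(-204))*300 = ((-163 + (-253/321 - 1/1808))*(-204))*300 = ((-163 - 457745/580368)*(-204))*300 = -95057729/580368*(-204)*300 = (1615981393/48364)*300 = 121198604475/12091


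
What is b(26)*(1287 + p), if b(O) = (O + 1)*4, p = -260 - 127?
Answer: 97200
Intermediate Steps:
p = -387
b(O) = 4 + 4*O (b(O) = (1 + O)*4 = 4 + 4*O)
b(26)*(1287 + p) = (4 + 4*26)*(1287 - 387) = (4 + 104)*900 = 108*900 = 97200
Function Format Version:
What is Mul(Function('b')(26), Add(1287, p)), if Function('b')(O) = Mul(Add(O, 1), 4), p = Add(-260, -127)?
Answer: 97200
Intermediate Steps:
p = -387
Function('b')(O) = Add(4, Mul(4, O)) (Function('b')(O) = Mul(Add(1, O), 4) = Add(4, Mul(4, O)))
Mul(Function('b')(26), Add(1287, p)) = Mul(Add(4, Mul(4, 26)), Add(1287, -387)) = Mul(Add(4, 104), 900) = Mul(108, 900) = 97200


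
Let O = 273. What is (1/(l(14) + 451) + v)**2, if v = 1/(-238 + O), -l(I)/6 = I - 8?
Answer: 324/337561 ≈ 0.00095983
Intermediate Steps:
l(I) = 48 - 6*I (l(I) = -6*(I - 8) = -6*(-8 + I) = 48 - 6*I)
v = 1/35 (v = 1/(-238 + 273) = 1/35 ≈ 0.028571)
(1/(l(14) + 451) + v)**2 = (1/((48 - 6*14) + 451) + 1/35)**2 = (1/((48 - 84) + 451) + 1/35)**2 = (1/(-36 + 451) + 1/35)**2 = (1/415 + 1/35)**2 = (18/581)**2 = 324/337561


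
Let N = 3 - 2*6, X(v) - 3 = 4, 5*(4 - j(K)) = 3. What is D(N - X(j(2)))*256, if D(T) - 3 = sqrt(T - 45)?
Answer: 768 + 256*I*sqrt(61) ≈ 768.0 + 1999.4*I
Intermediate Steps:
j(K) = 17/5 (j(K) = 4 - 1/5*3 = 4 - 3/5 = 17/5)
X(v) = 7 (X(v) = 3 + 4 = 7)
N = -9 (N = 3 - 12 = -9)
D(T) = 3 + sqrt(-45 + T) (D(T) = 3 + sqrt(T - 45) = 3 + sqrt(-45 + T))
D(N - X(j(2)))*256 = (3 + sqrt(-45 + (-9 - 1*7)))*256 = (3 + sqrt(-45 + (-9 - 7)))*256 = (3 + sqrt(-45 - 16))*256 = (3 + sqrt(-61))*256 = (3 + I*sqrt(61))*256 = 768 + 256*I*sqrt(61)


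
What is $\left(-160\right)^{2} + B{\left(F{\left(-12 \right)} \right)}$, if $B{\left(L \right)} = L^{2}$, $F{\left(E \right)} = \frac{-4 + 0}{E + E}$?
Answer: $\frac{921601}{36} \approx 25600.0$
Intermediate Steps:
$F{\left(E \right)} = - \frac{2}{E}$ ($F{\left(E \right)} = - \frac{4}{2 E} = - 4 \frac{1}{2 E} = - \frac{2}{E}$)
$\left(-160\right)^{2} + B{\left(F{\left(-12 \right)} \right)} = \left(-160\right)^{2} + \left(- \frac{2}{-12}\right)^{2} = 25600 + \left(\left(-2\right) \left(- \frac{1}{12}\right)\right)^{2} = 25600 + \left(\frac{1}{6}\right)^{2} = 25600 + \frac{1}{36} = \frac{921601}{36}$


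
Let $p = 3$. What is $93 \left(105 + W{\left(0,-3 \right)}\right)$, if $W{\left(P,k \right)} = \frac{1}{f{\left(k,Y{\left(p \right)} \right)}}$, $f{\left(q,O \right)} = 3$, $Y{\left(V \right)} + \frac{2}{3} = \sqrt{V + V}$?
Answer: $9796$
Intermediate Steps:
$Y{\left(V \right)} = - \frac{2}{3} + \sqrt{2} \sqrt{V}$ ($Y{\left(V \right)} = - \frac{2}{3} + \sqrt{V + V} = - \frac{2}{3} + \sqrt{2 V} = - \frac{2}{3} + \sqrt{2} \sqrt{V}$)
$W{\left(P,k \right)} = \frac{1}{3}$
$93 \left(105 + W{\left(0,-3 \right)}\right) = 93 \left(105 + \frac{1}{3}\right) = 93 \cdot \frac{316}{3} = 9796$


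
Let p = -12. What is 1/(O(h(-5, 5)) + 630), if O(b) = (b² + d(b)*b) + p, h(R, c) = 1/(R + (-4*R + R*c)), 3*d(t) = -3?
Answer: 100/61811 ≈ 0.0016178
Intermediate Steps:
d(t) = -1 (d(t) = (⅓)*(-3) = -1)
h(R, c) = 1/(-3*R + R*c)
O(b) = -12 + b² - b (O(b) = (b² - b) - 12 = -12 + b² - b)
1/(O(h(-5, 5)) + 630) = 1/((-12 + (1/((-5)*(-3 + 5)))² - 1/((-5)*(-3 + 5))) + 630) = 1/((-12 + (-⅕/2)² - (-1)/(5*2)) + 630) = 1/((-12 + (-⅕*½)² - (-1)/(5*2)) + 630) = 1/((-12 + (-⅒)² - 1*(-⅒)) + 630) = 1/((-12 + 1/100 + ⅒) + 630) = 1/(-1189/100 + 630) = 1/(61811/100) = 100/61811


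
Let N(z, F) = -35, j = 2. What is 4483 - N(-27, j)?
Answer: 4518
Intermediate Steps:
4483 - N(-27, j) = 4483 - 1*(-35) = 4483 + 35 = 4518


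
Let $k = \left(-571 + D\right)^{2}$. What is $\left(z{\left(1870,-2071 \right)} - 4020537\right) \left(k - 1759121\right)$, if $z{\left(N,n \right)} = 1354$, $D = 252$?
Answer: $6661233136880$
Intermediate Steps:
$k = 101761$ ($k = \left(-571 + 252\right)^{2} = \left(-319\right)^{2} = 101761$)
$\left(z{\left(1870,-2071 \right)} - 4020537\right) \left(k - 1759121\right) = \left(1354 - 4020537\right) \left(101761 - 1759121\right) = \left(-4019183\right) \left(-1657360\right) = 6661233136880$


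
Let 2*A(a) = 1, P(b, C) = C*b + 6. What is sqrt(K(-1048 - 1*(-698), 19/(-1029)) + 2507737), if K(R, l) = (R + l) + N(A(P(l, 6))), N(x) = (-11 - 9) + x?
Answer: sqrt(216726815634)/294 ≈ 1583.5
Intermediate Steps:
P(b, C) = 6 + C*b
A(a) = 1/2 (A(a) = (1/2)*1 = 1/2)
N(x) = -20 + x
K(R, l) = -39/2 + R + l (K(R, l) = (R + l) + (-20 + 1/2) = (R + l) - 39/2 = -39/2 + R + l)
sqrt(K(-1048 - 1*(-698), 19/(-1029)) + 2507737) = sqrt((-39/2 + (-1048 - 1*(-698)) + 19/(-1029)) + 2507737) = sqrt((-39/2 + (-1048 + 698) + 19*(-1/1029)) + 2507737) = sqrt((-39/2 - 350 - 19/1029) + 2507737) = sqrt(-760469/2058 + 2507737) = sqrt(5160162277/2058) = sqrt(216726815634)/294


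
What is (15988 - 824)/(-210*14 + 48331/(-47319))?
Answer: -717545316/139166191 ≈ -5.1560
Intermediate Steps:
(15988 - 824)/(-210*14 + 48331/(-47319)) = 15164/(-2940 + 48331*(-1/47319)) = 15164/(-2940 - 48331/47319) = 15164/(-139166191/47319) = 15164*(-47319/139166191) = -717545316/139166191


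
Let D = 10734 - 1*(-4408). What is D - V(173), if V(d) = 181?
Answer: 14961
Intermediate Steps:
D = 15142 (D = 10734 + 4408 = 15142)
D - V(173) = 15142 - 1*181 = 15142 - 181 = 14961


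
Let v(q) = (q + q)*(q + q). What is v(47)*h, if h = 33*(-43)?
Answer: -12538284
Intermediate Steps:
h = -1419
v(q) = 4*q**2 (v(q) = (2*q)*(2*q) = 4*q**2)
v(47)*h = (4*47**2)*(-1419) = (4*2209)*(-1419) = 8836*(-1419) = -12538284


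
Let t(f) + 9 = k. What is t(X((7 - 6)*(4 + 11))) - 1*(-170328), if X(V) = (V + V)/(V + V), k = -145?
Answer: 170174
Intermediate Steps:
X(V) = 1 (X(V) = (2*V)/((2*V)) = (2*V)*(1/(2*V)) = 1)
t(f) = -154 (t(f) = -9 - 145 = -154)
t(X((7 - 6)*(4 + 11))) - 1*(-170328) = -154 - 1*(-170328) = -154 + 170328 = 170174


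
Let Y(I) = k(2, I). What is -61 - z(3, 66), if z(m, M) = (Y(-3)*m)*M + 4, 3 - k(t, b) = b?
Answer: -1253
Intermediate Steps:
k(t, b) = 3 - b
Y(I) = 3 - I
z(m, M) = 4 + 6*M*m (z(m, M) = ((3 - 1*(-3))*m)*M + 4 = ((3 + 3)*m)*M + 4 = (6*m)*M + 4 = 6*M*m + 4 = 4 + 6*M*m)
-61 - z(3, 66) = -61 - (4 + 6*66*3) = -61 - (4 + 1188) = -61 - 1*1192 = -61 - 1192 = -1253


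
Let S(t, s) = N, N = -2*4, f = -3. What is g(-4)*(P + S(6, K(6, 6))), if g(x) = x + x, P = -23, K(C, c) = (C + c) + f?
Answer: 248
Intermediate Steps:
K(C, c) = -3 + C + c (K(C, c) = (C + c) - 3 = -3 + C + c)
N = -8
S(t, s) = -8
g(x) = 2*x
g(-4)*(P + S(6, K(6, 6))) = (2*(-4))*(-23 - 8) = -8*(-31) = 248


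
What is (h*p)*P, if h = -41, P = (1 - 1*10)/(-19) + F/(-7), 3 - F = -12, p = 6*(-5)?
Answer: -273060/133 ≈ -2053.1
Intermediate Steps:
p = -30
F = 15 (F = 3 - 1*(-12) = 3 + 12 = 15)
P = -222/133 (P = (1 - 1*10)/(-19) + 15/(-7) = (1 - 10)*(-1/19) + 15*(-1/7) = -9*(-1/19) - 15/7 = 9/19 - 15/7 = -222/133 ≈ -1.6692)
(h*p)*P = -41*(-30)*(-222/133) = 1230*(-222/133) = -273060/133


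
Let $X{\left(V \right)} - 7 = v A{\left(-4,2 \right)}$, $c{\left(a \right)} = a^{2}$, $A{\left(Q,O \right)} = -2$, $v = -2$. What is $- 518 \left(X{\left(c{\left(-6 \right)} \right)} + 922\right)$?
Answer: $-483294$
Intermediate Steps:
$X{\left(V \right)} = 11$ ($X{\left(V \right)} = 7 - -4 = 7 + 4 = 11$)
$- 518 \left(X{\left(c{\left(-6 \right)} \right)} + 922\right) = - 518 \left(11 + 922\right) = \left(-518\right) 933 = -483294$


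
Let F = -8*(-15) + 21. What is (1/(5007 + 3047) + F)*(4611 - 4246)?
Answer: 414499475/8054 ≈ 51465.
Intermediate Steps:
F = 141 (F = 120 + 21 = 141)
(1/(5007 + 3047) + F)*(4611 - 4246) = (1/(5007 + 3047) + 141)*(4611 - 4246) = (1/8054 + 141)*365 = (1135615/8054)*365 = 414499475/8054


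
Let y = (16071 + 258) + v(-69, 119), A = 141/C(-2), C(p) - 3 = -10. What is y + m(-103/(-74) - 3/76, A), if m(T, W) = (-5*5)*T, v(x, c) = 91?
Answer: 46077965/2812 ≈ 16386.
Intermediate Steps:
C(p) = -7 (C(p) = 3 - 10 = -7)
A = -141/7 (A = 141/(-7) = 141*(-1/7) = -141/7 ≈ -20.143)
y = 16420 (y = (16071 + 258) + 91 = 16329 + 91 = 16420)
m(T, W) = -25*T
y + m(-103/(-74) - 3/76, A) = 16420 - 25*(-103/(-74) - 3/76) = 16420 - 25*(-103*(-1/74) - 3*1/76) = 16420 - 25*(103/74 - 3/76) = 16420 - 25*3803/2812 = 16420 - 95075/2812 = 46077965/2812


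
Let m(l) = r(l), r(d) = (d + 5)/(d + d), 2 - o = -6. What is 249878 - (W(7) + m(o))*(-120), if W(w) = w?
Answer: 501631/2 ≈ 2.5082e+5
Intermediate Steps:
o = 8 (o = 2 - 1*(-6) = 2 + 6 = 8)
r(d) = (5 + d)/(2*d) (r(d) = (5 + d)/((2*d)) = (5 + d)*(1/(2*d)) = (5 + d)/(2*d))
m(l) = (5 + l)/(2*l)
249878 - (W(7) + m(o))*(-120) = 249878 - (7 + (½)*(5 + 8)/8)*(-120) = 249878 - (7 + (½)*(⅛)*13)*(-120) = 249878 - (7 + 13/16)*(-120) = 249878 - 125*(-120)/16 = 249878 - 1*(-1875/2) = 249878 + 1875/2 = 501631/2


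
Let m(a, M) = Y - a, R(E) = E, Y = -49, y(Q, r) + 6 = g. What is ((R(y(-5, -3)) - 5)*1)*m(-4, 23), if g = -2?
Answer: 585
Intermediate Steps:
y(Q, r) = -8 (y(Q, r) = -6 - 2 = -8)
m(a, M) = -49 - a
((R(y(-5, -3)) - 5)*1)*m(-4, 23) = ((-8 - 5)*1)*(-49 - 1*(-4)) = (-13*1)*(-49 + 4) = -13*(-45) = 585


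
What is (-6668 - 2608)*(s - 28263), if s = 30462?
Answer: -20397924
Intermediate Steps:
(-6668 - 2608)*(s - 28263) = (-6668 - 2608)*(30462 - 28263) = -9276*2199 = -20397924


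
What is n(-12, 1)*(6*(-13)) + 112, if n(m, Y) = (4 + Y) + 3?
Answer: -512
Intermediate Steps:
n(m, Y) = 7 + Y
n(-12, 1)*(6*(-13)) + 112 = (7 + 1)*(6*(-13)) + 112 = 8*(-78) + 112 = -624 + 112 = -512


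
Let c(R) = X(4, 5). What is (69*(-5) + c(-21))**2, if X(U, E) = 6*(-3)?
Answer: 131769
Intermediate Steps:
X(U, E) = -18
c(R) = -18
(69*(-5) + c(-21))**2 = (69*(-5) - 18)**2 = (-345 - 18)**2 = (-363)**2 = 131769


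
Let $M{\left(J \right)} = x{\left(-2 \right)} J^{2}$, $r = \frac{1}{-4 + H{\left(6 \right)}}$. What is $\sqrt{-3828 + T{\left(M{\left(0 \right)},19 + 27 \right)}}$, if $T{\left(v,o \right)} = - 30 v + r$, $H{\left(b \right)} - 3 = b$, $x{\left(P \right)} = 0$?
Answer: $\frac{i \sqrt{95695}}{5} \approx 61.869 i$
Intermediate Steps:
$H{\left(b \right)} = 3 + b$
$r = \frac{1}{5}$ ($r = \frac{1}{-4 + \left(3 + 6\right)} = \frac{1}{-4 + 9} = \frac{1}{5} \approx 0.2$)
$M{\left(J \right)} = 0$ ($M{\left(J \right)} = 0 J^{2} = 0$)
$T{\left(v,o \right)} = \frac{1}{5} - 30 v$ ($T{\left(v,o \right)} = - 30 v + \frac{1}{5} = \frac{1}{5} - 30 v$)
$\sqrt{-3828 + T{\left(M{\left(0 \right)},19 + 27 \right)}} = \sqrt{-3828 + \left(\frac{1}{5} - 0\right)} = \sqrt{-3828 + \left(\frac{1}{5} + 0\right)} = \sqrt{-3828 + \frac{1}{5}} = \sqrt{- \frac{19139}{5}} = \frac{i \sqrt{95695}}{5}$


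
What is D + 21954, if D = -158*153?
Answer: -2220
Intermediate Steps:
D = -24174
D + 21954 = -24174 + 21954 = -2220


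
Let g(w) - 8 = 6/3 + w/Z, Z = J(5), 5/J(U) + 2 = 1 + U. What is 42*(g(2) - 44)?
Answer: -6804/5 ≈ -1360.8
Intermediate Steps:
J(U) = 5/(-1 + U) (J(U) = 5/(-2 + (1 + U)) = 5/(-1 + U))
Z = 5/4 (Z = 5/(-1 + 5) = 5/4 ≈ 1.2500)
g(w) = 10 + 4*w/5 (g(w) = 8 + (6/3 + w/(5/4)) = 8 + (6*(1/3) + w*(4/5)) = 8 + (2 + 4*w/5) = 10 + 4*w/5)
42*(g(2) - 44) = 42*((10 + (4/5)*2) - 44) = 42*((10 + 8/5) - 44) = 42*(58/5 - 44) = 42*(-162/5) = -6804/5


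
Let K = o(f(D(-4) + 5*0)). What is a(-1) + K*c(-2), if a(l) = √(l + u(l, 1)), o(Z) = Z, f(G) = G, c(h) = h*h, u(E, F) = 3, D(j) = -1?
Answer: -4 + √2 ≈ -2.5858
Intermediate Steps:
c(h) = h²
a(l) = √(3 + l) (a(l) = √(l + 3) = √(3 + l))
K = -1 (K = -1 + 5*0 = -1 + 0 = -1)
a(-1) + K*c(-2) = √(3 - 1) - 1*(-2)² = √2 - 1*4 = √2 - 4 = -4 + √2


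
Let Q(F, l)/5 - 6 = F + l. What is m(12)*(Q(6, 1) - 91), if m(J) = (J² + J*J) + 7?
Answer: -7670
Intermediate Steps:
m(J) = 7 + 2*J² (m(J) = (J² + J²) + 7 = 2*J² + 7 = 7 + 2*J²)
Q(F, l) = 30 + 5*F + 5*l (Q(F, l) = 30 + 5*(F + l) = 30 + (5*F + 5*l) = 30 + 5*F + 5*l)
m(12)*(Q(6, 1) - 91) = (7 + 2*12²)*((30 + 5*6 + 5*1) - 91) = (7 + 2*144)*((30 + 30 + 5) - 91) = (7 + 288)*(65 - 91) = 295*(-26) = -7670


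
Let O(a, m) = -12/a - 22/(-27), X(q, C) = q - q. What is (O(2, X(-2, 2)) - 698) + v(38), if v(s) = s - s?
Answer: -18986/27 ≈ -703.19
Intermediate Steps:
X(q, C) = 0
O(a, m) = 22/27 - 12/a (O(a, m) = -12/a - 22*(-1/27) = -12/a + 22/27 = 22/27 - 12/a)
v(s) = 0
(O(2, X(-2, 2)) - 698) + v(38) = ((22/27 - 12/2) - 698) + 0 = ((22/27 - 12*½) - 698) + 0 = ((22/27 - 6) - 698) + 0 = (-140/27 - 698) + 0 = -18986/27 + 0 = -18986/27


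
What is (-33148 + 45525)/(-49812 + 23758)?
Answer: -12377/26054 ≈ -0.47505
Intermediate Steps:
(-33148 + 45525)/(-49812 + 23758) = 12377/(-26054) = 12377*(-1/26054) = -12377/26054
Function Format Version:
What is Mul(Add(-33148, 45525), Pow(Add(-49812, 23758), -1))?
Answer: Rational(-12377, 26054) ≈ -0.47505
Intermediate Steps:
Mul(Add(-33148, 45525), Pow(Add(-49812, 23758), -1)) = Mul(12377, Pow(-26054, -1)) = Mul(12377, Rational(-1, 26054)) = Rational(-12377, 26054)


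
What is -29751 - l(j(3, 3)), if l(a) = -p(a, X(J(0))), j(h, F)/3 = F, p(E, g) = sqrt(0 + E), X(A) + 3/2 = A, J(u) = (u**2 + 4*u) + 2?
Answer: -29748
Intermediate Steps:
J(u) = 2 + u**2 + 4*u
X(A) = -3/2 + A
p(E, g) = sqrt(E)
j(h, F) = 3*F
l(a) = -sqrt(a)
-29751 - l(j(3, 3)) = -29751 - (-1)*sqrt(3*3) = -29751 - (-1)*sqrt(9) = -29751 - (-1)*3 = -29751 - 1*(-3) = -29751 + 3 = -29748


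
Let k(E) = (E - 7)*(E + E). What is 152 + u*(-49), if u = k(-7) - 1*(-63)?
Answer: -12539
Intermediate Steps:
k(E) = 2*E*(-7 + E) (k(E) = (-7 + E)*(2*E) = 2*E*(-7 + E))
u = 259 (u = 2*(-7)*(-7 - 7) - 1*(-63) = 2*(-7)*(-14) + 63 = 196 + 63 = 259)
152 + u*(-49) = 152 + 259*(-49) = 152 - 12691 = -12539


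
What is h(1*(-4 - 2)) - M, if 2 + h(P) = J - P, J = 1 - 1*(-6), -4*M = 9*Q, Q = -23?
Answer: -163/4 ≈ -40.750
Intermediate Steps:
M = 207/4 (M = -9*(-23)/4 = -¼*(-207) = 207/4 ≈ 51.750)
J = 7 (J = 1 + 6 = 7)
h(P) = 5 - P (h(P) = -2 + (7 - P) = 5 - P)
h(1*(-4 - 2)) - M = (5 - (-4 - 2)) - 1*207/4 = (5 - (-6)) - 207/4 = (5 - 1*(-6)) - 207/4 = (5 + 6) - 207/4 = 11 - 207/4 = -163/4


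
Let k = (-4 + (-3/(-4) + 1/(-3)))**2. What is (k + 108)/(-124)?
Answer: -17401/17856 ≈ -0.97452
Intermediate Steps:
k = 1849/144 (k = (-4 + (-3*(-1/4) + 1*(-1/3)))**2 = (-4 + (3/4 - 1/3))**2 = (-4 + 5/12)**2 = (-43/12)**2 = 1849/144 ≈ 12.840)
(k + 108)/(-124) = (1849/144 + 108)/(-124) = -1/124*17401/144 = -17401/17856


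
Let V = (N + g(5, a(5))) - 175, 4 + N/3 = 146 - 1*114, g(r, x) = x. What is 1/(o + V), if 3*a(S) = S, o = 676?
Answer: 3/1760 ≈ 0.0017045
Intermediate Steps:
a(S) = S/3
N = 84 (N = -12 + 3*(146 - 1*114) = -12 + 3*(146 - 114) = -12 + 3*32 = -12 + 96 = 84)
V = -268/3 (V = (84 + (1/3)*5) - 175 = (84 + 5/3) - 175 = 257/3 - 175 = -268/3 ≈ -89.333)
1/(o + V) = 1/(676 - 268/3) = 1/(1760/3) = 3/1760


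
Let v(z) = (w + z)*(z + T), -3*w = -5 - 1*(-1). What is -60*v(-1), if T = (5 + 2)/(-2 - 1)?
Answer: 200/3 ≈ 66.667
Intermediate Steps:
w = 4/3 (w = -(-5 - 1*(-1))/3 = -(-5 + 1)/3 = -⅓*(-4) = 4/3 ≈ 1.3333)
T = -7/3 (T = 7/(-3) = 7*(-⅓) = -7/3 ≈ -2.3333)
v(z) = (-7/3 + z)*(4/3 + z) (v(z) = (4/3 + z)*(z - 7/3) = (4/3 + z)*(-7/3 + z) = (-7/3 + z)*(4/3 + z))
-60*v(-1) = -60*(-28/9 + (-1)² - 1*(-1)) = -60*(-28/9 + 1 + 1) = -60*(-10/9) = 200/3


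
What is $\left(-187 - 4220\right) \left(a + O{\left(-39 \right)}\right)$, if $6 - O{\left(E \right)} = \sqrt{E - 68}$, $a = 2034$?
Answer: $-8990280 + 4407 i \sqrt{107} \approx -8.9903 \cdot 10^{6} + 45586.0 i$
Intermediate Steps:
$O{\left(E \right)} = 6 - \sqrt{-68 + E}$ ($O{\left(E \right)} = 6 - \sqrt{E - 68} = 6 - \sqrt{-68 + E}$)
$\left(-187 - 4220\right) \left(a + O{\left(-39 \right)}\right) = \left(-187 - 4220\right) \left(2034 + \left(6 - \sqrt{-68 - 39}\right)\right) = - 4407 \left(2034 + \left(6 - \sqrt{-107}\right)\right) = - 4407 \left(2034 + \left(6 - i \sqrt{107}\right)\right) = - 4407 \left(2040 - i \sqrt{107}\right) = -8990280 + 4407 i \sqrt{107}$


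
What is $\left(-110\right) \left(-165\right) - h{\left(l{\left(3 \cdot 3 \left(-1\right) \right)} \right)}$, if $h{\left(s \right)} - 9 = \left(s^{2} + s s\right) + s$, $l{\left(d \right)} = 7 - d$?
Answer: $17613$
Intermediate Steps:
$h{\left(s \right)} = 9 + s + 2 s^{2}$ ($h{\left(s \right)} = 9 + \left(\left(s^{2} + s s\right) + s\right) = 9 + \left(\left(s^{2} + s^{2}\right) + s\right) = 9 + \left(2 s^{2} + s\right) = 9 + \left(s + 2 s^{2}\right) = 9 + s + 2 s^{2}$)
$\left(-110\right) \left(-165\right) - h{\left(l{\left(3 \cdot 3 \left(-1\right) \right)} \right)} = \left(-110\right) \left(-165\right) - \left(9 - \left(-7 + 3 \cdot 3 \left(-1\right)\right) + 2 \left(7 - 3 \cdot 3 \left(-1\right)\right)^{2}\right) = 18150 - \left(9 - \left(-7 + 9 \left(-1\right)\right) + 2 \left(7 - 9 \left(-1\right)\right)^{2}\right) = 18150 - \left(9 + \left(7 - -9\right) + 2 \left(7 - -9\right)^{2}\right) = 18150 - \left(9 + \left(7 + 9\right) + 2 \left(7 + 9\right)^{2}\right) = 18150 - \left(9 + 16 + 2 \cdot 16^{2}\right) = 18150 - \left(9 + 16 + 2 \cdot 256\right) = 18150 - \left(9 + 16 + 512\right) = 18150 - 537 = 17613$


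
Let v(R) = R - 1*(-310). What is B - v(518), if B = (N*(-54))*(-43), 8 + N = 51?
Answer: 99018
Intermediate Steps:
v(R) = 310 + R (v(R) = R + 310 = 310 + R)
N = 43 (N = -8 + 51 = 43)
B = 99846 (B = (43*(-54))*(-43) = -2322*(-43) = 99846)
B - v(518) = 99846 - (310 + 518) = 99846 - 1*828 = 99846 - 828 = 99018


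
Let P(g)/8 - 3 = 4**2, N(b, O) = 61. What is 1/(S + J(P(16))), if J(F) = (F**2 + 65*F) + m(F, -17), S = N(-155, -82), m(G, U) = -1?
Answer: 1/33044 ≈ 3.0263e-5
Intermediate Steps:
P(g) = 152 (P(g) = 24 + 8*4**2 = 24 + 8*16 = 24 + 128 = 152)
S = 61
J(F) = -1 + F**2 + 65*F (J(F) = (F**2 + 65*F) - 1 = -1 + F**2 + 65*F)
1/(S + J(P(16))) = 1/(61 + (-1 + 152**2 + 65*152)) = 1/(61 + (-1 + 23104 + 9880)) = 1/(61 + 32983) = 1/33044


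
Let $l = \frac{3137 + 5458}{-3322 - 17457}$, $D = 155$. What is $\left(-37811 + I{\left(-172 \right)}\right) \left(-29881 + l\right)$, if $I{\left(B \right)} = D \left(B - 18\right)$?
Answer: $\frac{41762751336334}{20779} \approx 2.0099 \cdot 10^{9}$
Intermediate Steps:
$I{\left(B \right)} = -2790 + 155 B$ ($I{\left(B \right)} = 155 \left(B - 18\right) = 155 \left(-18 + B\right) = -2790 + 155 B$)
$l = - \frac{8595}{20779}$ ($l = \frac{8595}{-20779} = 8595 \left(- \frac{1}{20779}\right) = - \frac{8595}{20779} \approx -0.41364$)
$\left(-37811 + I{\left(-172 \right)}\right) \left(-29881 + l\right) = \left(-37811 + \left(-2790 + 155 \left(-172\right)\right)\right) \left(-29881 - \frac{8595}{20779}\right) = \left(-37811 - 29450\right) \left(- \frac{620905894}{20779}\right) = \left(-67261\right) \left(- \frac{620905894}{20779}\right) = \frac{41762751336334}{20779}$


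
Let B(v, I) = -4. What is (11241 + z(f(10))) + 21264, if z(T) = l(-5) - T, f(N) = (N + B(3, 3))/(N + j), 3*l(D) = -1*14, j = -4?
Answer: 97498/3 ≈ 32499.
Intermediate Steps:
l(D) = -14/3 (l(D) = (-1*14)/3 = (1/3)*(-14) = -14/3)
f(N) = 1 (f(N) = (N - 4)/(N - 4) = (-4 + N)/(-4 + N) = 1)
z(T) = -14/3 - T
(11241 + z(f(10))) + 21264 = (11241 + (-14/3 - 1*1)) + 21264 = (11241 + (-14/3 - 1)) + 21264 = (11241 - 17/3) + 21264 = 33706/3 + 21264 = 97498/3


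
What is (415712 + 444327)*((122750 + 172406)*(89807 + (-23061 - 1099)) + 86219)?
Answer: 16664280921353889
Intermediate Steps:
(415712 + 444327)*((122750 + 172406)*(89807 + (-23061 - 1099)) + 86219) = 860039*(295156*(89807 - 24160) + 86219) = 860039*(295156*65647 + 86219) = 860039*(19376105932 + 86219) = 860039*19376192151 = 16664280921353889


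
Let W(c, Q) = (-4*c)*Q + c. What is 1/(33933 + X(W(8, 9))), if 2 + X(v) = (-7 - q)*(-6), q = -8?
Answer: 1/33925 ≈ 2.9477e-5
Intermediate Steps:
W(c, Q) = c - 4*Q*c (W(c, Q) = -4*Q*c + c = c - 4*Q*c)
X(v) = -8 (X(v) = -2 + (-7 - 1*(-8))*(-6) = -2 + (-7 + 8)*(-6) = -2 + 1*(-6) = -2 - 6 = -8)
1/(33933 + X(W(8, 9))) = 1/(33933 - 8) = 1/33925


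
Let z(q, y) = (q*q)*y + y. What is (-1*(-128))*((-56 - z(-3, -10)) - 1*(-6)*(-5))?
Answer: 1792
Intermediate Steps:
z(q, y) = y + y*q² (z(q, y) = q²*y + y = y*q² + y = y + y*q²)
(-1*(-128))*((-56 - z(-3, -10)) - 1*(-6)*(-5)) = (-1*(-128))*((-56 - (-10)*(1 + (-3)²)) - 1*(-6)*(-5)) = 128*((-56 - (-10)*(1 + 9)) + 6*(-5)) = 128*((-56 - (-10)*10) - 30) = 128*((-56 - 1*(-100)) - 30) = 128*((-56 + 100) - 30) = 128*(44 - 30) = 128*14 = 1792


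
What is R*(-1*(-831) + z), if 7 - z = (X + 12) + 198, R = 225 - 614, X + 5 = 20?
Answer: -238457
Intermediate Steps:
X = 15 (X = -5 + 20 = 15)
R = -389
z = -218 (z = 7 - ((15 + 12) + 198) = 7 - (27 + 198) = 7 - 1*225 = 7 - 225 = -218)
R*(-1*(-831) + z) = -389*(-1*(-831) - 218) = -389*(831 - 218) = -389*613 = -238457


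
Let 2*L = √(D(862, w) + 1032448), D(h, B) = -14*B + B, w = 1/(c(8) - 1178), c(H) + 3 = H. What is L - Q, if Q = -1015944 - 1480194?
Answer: 2496138 + √1420575159441/2346 ≈ 2.4966e+6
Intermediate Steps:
c(H) = -3 + H
w = -1/1173 (w = 1/((-3 + 8) - 1178) = 1/(5 - 1178) = 1/(-1173) = -1/1173 ≈ -0.00085251)
D(h, B) = -13*B
L = √1420575159441/2346 (L = √(-13*(-1/1173) + 1032448)/2 = √(13/1173 + 1032448)/2 = √(1211061517/1173)/2 = (√1420575159441/1173)/2 = √1420575159441/2346 ≈ 508.05)
Q = -2496138
L - Q = √1420575159441/2346 - 1*(-2496138) = √1420575159441/2346 + 2496138 = 2496138 + √1420575159441/2346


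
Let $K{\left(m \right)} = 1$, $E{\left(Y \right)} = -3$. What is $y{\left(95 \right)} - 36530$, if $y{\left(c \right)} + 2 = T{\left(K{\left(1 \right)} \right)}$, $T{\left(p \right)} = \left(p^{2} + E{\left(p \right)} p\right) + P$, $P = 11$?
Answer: $-36523$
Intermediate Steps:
$T{\left(p \right)} = 11 + p^{2} - 3 p$ ($T{\left(p \right)} = \left(p^{2} - 3 p\right) + 11 = 11 + p^{2} - 3 p$)
$y{\left(c \right)} = 7$ ($y{\left(c \right)} = -2 + \left(11 + 1^{2} - 3\right) = -2 + \left(11 + 1 - 3\right) = -2 + 9 = 7$)
$y{\left(95 \right)} - 36530 = 7 - 36530 = -36523$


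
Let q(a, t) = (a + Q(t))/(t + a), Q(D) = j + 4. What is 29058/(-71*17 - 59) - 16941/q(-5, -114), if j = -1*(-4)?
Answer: 141785680/211 ≈ 6.7197e+5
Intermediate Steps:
j = 4
Q(D) = 8 (Q(D) = 4 + 4 = 8)
q(a, t) = (8 + a)/(a + t) (q(a, t) = (a + 8)/(t + a) = (8 + a)/(a + t))
29058/(-71*17 - 59) - 16941/q(-5, -114) = 29058/(-71*17 - 59) - 16941*(-5 - 114)/(8 - 5) = 29058/(-1207 - 59) - 16941/(3/(-119)) = 29058/(-1266) - 16941/((-1/119*3)) = 29058*(-1/1266) - 16941/(-3/119) = -4843/211 - 16941*(-119/3) = -4843/211 + 671993 = 141785680/211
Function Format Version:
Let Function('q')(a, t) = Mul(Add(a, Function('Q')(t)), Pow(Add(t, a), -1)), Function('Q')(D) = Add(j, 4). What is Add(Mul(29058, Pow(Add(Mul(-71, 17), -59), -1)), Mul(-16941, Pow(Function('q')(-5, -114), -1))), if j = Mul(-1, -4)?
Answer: Rational(141785680, 211) ≈ 6.7197e+5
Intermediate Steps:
j = 4
Function('Q')(D) = 8 (Function('Q')(D) = Add(4, 4) = 8)
Function('q')(a, t) = Mul(Pow(Add(a, t), -1), Add(8, a)) (Function('q')(a, t) = Mul(Add(a, 8), Pow(Add(t, a), -1)) = Mul(Add(8, a), Pow(Add(a, t), -1)) = Mul(Pow(Add(a, t), -1), Add(8, a)))
Add(Mul(29058, Pow(Add(Mul(-71, 17), -59), -1)), Mul(-16941, Pow(Function('q')(-5, -114), -1))) = Add(Mul(29058, Pow(Add(Mul(-71, 17), -59), -1)), Mul(-16941, Pow(Mul(Pow(Add(-5, -114), -1), Add(8, -5)), -1))) = Add(Mul(29058, Pow(Add(-1207, -59), -1)), Mul(-16941, Pow(Mul(Pow(-119, -1), 3), -1))) = Add(Mul(29058, Pow(-1266, -1)), Mul(-16941, Pow(Mul(Rational(-1, 119), 3), -1))) = Add(Mul(29058, Rational(-1, 1266)), Mul(-16941, Pow(Rational(-3, 119), -1))) = Add(Rational(-4843, 211), Mul(-16941, Rational(-119, 3))) = Add(Rational(-4843, 211), 671993) = Rational(141785680, 211)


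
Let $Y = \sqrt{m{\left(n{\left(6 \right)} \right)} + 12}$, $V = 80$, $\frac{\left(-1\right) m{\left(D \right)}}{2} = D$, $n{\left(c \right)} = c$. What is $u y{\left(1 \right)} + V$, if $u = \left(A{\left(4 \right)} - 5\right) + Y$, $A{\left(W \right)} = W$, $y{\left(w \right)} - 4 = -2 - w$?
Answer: $79$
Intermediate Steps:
$m{\left(D \right)} = - 2 D$
$y{\left(w \right)} = 2 - w$ ($y{\left(w \right)} = 4 - \left(2 + w\right) = 2 - w$)
$Y = 0$ ($Y = \sqrt{\left(-2\right) 6 + 12} = \sqrt{-12 + 12} = \sqrt{0} = 0$)
$u = -1$ ($u = \left(4 - 5\right) + 0 = -1 + 0 = -1$)
$u y{\left(1 \right)} + V = - (2 - 1) + 80 = \left(-1\right) 1 + 80 = -1 + 80 = 79$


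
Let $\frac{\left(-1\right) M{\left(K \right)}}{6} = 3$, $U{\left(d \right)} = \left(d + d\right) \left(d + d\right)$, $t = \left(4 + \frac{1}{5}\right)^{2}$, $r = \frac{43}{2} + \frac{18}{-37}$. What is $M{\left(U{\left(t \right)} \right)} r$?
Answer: $- \frac{13995}{37} \approx -378.24$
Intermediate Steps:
$r = \frac{1555}{74}$ ($r = 43 \cdot \frac{1}{2} + 18 \left(- \frac{1}{37}\right) = \frac{43}{2} - \frac{18}{37} = \frac{1555}{74} \approx 21.014$)
$t = \frac{441}{25}$ ($t = \left(4 + \frac{1}{5}\right)^{2} = \left(\frac{21}{5}\right)^{2} = \frac{441}{25} \approx 17.64$)
$U{\left(d \right)} = 4 d^{2}$ ($U{\left(d \right)} = 2 d 2 d = 4 d^{2}$)
$M{\left(K \right)} = -18$ ($M{\left(K \right)} = \left(-6\right) 3 = -18$)
$M{\left(U{\left(t \right)} \right)} r = \left(-18\right) \frac{1555}{74} = - \frac{13995}{37}$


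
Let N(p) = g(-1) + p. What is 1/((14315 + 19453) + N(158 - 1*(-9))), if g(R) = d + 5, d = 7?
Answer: 1/33947 ≈ 2.9458e-5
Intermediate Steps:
g(R) = 12 (g(R) = 7 + 5 = 12)
N(p) = 12 + p
1/((14315 + 19453) + N(158 - 1*(-9))) = 1/((14315 + 19453) + (12 + (158 - 1*(-9)))) = 1/(33768 + (12 + (158 + 9))) = 1/(33768 + (12 + 167)) = 1/(33768 + 179) = 1/33947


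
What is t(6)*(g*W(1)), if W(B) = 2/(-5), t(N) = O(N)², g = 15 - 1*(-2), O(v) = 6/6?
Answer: -34/5 ≈ -6.8000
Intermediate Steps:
O(v) = 1 (O(v) = 6*(⅙) = 1)
g = 17 (g = 15 + 2 = 17)
t(N) = 1 (t(N) = 1² = 1)
W(B) = -⅖ (W(B) = 2*(-⅕) = -⅖)
t(6)*(g*W(1)) = 1*(17*(-⅖)) = 1*(-34/5) = -34/5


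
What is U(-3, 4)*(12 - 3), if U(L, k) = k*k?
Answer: 144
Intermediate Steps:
U(L, k) = k²
U(-3, 4)*(12 - 3) = 4²*(12 - 3) = 16*9 = 144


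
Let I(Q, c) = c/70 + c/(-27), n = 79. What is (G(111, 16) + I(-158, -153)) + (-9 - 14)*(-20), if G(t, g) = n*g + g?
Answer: 366131/210 ≈ 1743.5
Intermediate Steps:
G(t, g) = 80*g (G(t, g) = 79*g + g = 80*g)
I(Q, c) = -43*c/1890 (I(Q, c) = c*(1/70) + c*(-1/27) = c/70 - c/27 = -43*c/1890)
(G(111, 16) + I(-158, -153)) + (-9 - 14)*(-20) = (80*16 - 43/1890*(-153)) + (-9 - 14)*(-20) = (1280 + 731/210) - 23*(-20) = 269531/210 + 460 = 366131/210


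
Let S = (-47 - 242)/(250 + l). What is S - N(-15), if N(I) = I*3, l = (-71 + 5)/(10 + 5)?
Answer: 53815/1228 ≈ 43.823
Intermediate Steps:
l = -22/5 (l = -66/15 = -66*1/15 = -22/5 ≈ -4.4000)
N(I) = 3*I
S = -1445/1228 (S = (-47 - 242)/(250 - 22/5) = -289/1228/5 = -289*5/1228 = -1445/1228 ≈ -1.1767)
S - N(-15) = -1445/1228 - 3*(-15) = -1445/1228 - 1*(-45) = -1445/1228 + 45 = 53815/1228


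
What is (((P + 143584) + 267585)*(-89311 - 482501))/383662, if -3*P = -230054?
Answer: -139480290422/191831 ≈ -7.2710e+5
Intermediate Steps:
P = 230054/3 (P = -⅓*(-230054) = 230054/3 ≈ 76685.)
(((P + 143584) + 267585)*(-89311 - 482501))/383662 = (((230054/3 + 143584) + 267585)*(-89311 - 482501))/383662 = ((660806/3 + 267585)*(-571812))*(1/383662) = ((1463561/3)*(-571812))*(1/383662) = -278960580844*1/383662 = -139480290422/191831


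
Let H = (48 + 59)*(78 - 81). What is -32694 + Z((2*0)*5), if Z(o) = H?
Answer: -33015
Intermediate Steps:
H = -321 (H = 107*(-3) = -321)
Z(o) = -321
-32694 + Z((2*0)*5) = -32694 - 321 = -33015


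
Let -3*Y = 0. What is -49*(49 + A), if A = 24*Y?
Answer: -2401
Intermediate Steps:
Y = 0 (Y = -1/3*0 = 0)
A = 0 (A = 24*0 = 0)
-49*(49 + A) = -49*(49 + 0) = -49*49 = -2401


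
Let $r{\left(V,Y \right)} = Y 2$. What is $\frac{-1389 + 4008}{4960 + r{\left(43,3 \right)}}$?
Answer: $\frac{2619}{4966} \approx 0.52739$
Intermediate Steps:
$r{\left(V,Y \right)} = 2 Y$
$\frac{-1389 + 4008}{4960 + r{\left(43,3 \right)}} = \frac{-1389 + 4008}{4960 + 2 \cdot 3} = \frac{2619}{4960 + 6} = \frac{2619}{4966}$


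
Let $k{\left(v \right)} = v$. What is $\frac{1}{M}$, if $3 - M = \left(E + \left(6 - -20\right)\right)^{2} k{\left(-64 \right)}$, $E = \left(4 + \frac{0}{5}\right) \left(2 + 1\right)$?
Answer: $\frac{1}{92419} \approx 1.082 \cdot 10^{-5}$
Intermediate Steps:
$E = 12$ ($E = \left(4 + 0 \cdot \frac{1}{5}\right) 3 = \left(4 + 0\right) 3 = 4 \cdot 3 = 12$)
$M = 92419$ ($M = 3 - \left(12 + \left(6 - -20\right)\right)^{2} \left(-64\right) = 3 - \left(12 + \left(6 + 20\right)\right)^{2} \left(-64\right) = 3 - \left(12 + 26\right)^{2} \left(-64\right) = 3 - 38^{2} \left(-64\right) = 3 - 1444 \left(-64\right) = 3 - -92416 = 3 + 92416 = 92419$)
$\frac{1}{M} = \frac{1}{92419}$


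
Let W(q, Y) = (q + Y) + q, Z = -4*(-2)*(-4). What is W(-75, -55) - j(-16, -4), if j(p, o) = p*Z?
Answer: -717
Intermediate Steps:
Z = -32 (Z = 8*(-4) = -32)
W(q, Y) = Y + 2*q (W(q, Y) = (Y + q) + q = Y + 2*q)
j(p, o) = -32*p (j(p, o) = p*(-32) = -32*p)
W(-75, -55) - j(-16, -4) = (-55 + 2*(-75)) - (-32)*(-16) = (-55 - 150) - 1*512 = -205 - 512 = -717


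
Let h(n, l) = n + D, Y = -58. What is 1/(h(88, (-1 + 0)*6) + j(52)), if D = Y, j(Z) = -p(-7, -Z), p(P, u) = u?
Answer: 1/82 ≈ 0.012195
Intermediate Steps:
j(Z) = Z (j(Z) = -(-1)*Z = Z)
D = -58
h(n, l) = -58 + n (h(n, l) = n - 58 = -58 + n)
1/(h(88, (-1 + 0)*6) + j(52)) = 1/((-58 + 88) + 52) = 1/(30 + 52) = 1/82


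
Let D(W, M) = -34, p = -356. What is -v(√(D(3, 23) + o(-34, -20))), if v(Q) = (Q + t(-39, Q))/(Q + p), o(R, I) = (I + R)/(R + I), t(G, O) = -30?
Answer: -10713/126769 + 326*I*√33/126769 ≈ -0.084508 + 0.014773*I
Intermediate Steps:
o(R, I) = 1 (o(R, I) = (I + R)/(I + R) = 1)
v(Q) = (-30 + Q)/(-356 + Q) (v(Q) = (Q - 30)/(Q - 356) = (-30 + Q)/(-356 + Q))
-v(√(D(3, 23) + o(-34, -20))) = -(-30 + √(-34 + 1))/(-356 + √(-34 + 1)) = -(-30 + √(-33))/(-356 + √(-33)) = -(-30 + I*√33)/(-356 + I*√33)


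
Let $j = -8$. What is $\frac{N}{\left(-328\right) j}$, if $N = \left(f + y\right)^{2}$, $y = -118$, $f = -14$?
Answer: $\frac{1089}{164} \approx 6.6402$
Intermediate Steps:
$N = 17424$ ($N = \left(-14 - 118\right)^{2} = \left(-132\right)^{2} = 17424$)
$\frac{N}{\left(-328\right) j} = \frac{17424}{\left(-328\right) \left(-8\right)} = \frac{17424}{2624} = 17424 \cdot \frac{1}{2624} = \frac{1089}{164}$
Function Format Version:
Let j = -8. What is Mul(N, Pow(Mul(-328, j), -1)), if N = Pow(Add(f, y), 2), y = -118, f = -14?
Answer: Rational(1089, 164) ≈ 6.6402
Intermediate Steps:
N = 17424 (N = Pow(Add(-14, -118), 2) = Pow(-132, 2) = 17424)
Mul(N, Pow(Mul(-328, j), -1)) = Mul(17424, Pow(Mul(-328, -8), -1)) = Mul(17424, Pow(2624, -1)) = Mul(17424, Rational(1, 2624)) = Rational(1089, 164)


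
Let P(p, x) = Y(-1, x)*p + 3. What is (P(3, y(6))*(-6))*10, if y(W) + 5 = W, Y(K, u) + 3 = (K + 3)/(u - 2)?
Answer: 720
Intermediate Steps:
Y(K, u) = -3 + (3 + K)/(-2 + u) (Y(K, u) = -3 + (K + 3)/(u - 2) = -3 + (3 + K)/(-2 + u))
y(W) = -5 + W
P(p, x) = 3 + p*(8 - 3*x)/(-2 + x) (P(p, x) = ((9 - 1 - 3*x)/(-2 + x))*p + 3 = ((8 - 3*x)/(-2 + x))*p + 3 = p*(8 - 3*x)/(-2 + x) + 3 = 3 + p*(8 - 3*x)/(-2 + x))
(P(3, y(6))*(-6))*10 = (((-6 + 3*(-5 + 6) - 1*3*(-8 + 3*(-5 + 6)))/(-2 + (-5 + 6)))*(-6))*10 = (((-6 + 3*1 - 1*3*(-8 + 3*1))/(-2 + 1))*(-6))*10 = (((-6 + 3 - 1*3*(-8 + 3))/(-1))*(-6))*10 = (-(-6 + 3 - 1*3*(-5))*(-6))*10 = (-(-6 + 3 + 15)*(-6))*10 = (-1*12*(-6))*10 = -12*(-6)*10 = 72*10 = 720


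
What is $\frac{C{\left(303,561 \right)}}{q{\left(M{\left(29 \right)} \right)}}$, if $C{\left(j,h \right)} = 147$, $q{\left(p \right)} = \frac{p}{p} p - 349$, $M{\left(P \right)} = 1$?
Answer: $- \frac{49}{116} \approx -0.42241$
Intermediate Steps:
$q{\left(p \right)} = -349 + p$ ($q{\left(p \right)} = 1 p - 349 = p - 349 = -349 + p$)
$\frac{C{\left(303,561 \right)}}{q{\left(M{\left(29 \right)} \right)}} = \frac{147}{-349 + 1} = \frac{147}{-348} = 147 \left(- \frac{1}{348}\right) = - \frac{49}{116}$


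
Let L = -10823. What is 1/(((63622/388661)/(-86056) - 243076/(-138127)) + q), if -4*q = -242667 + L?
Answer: 177687693838732/11260826072396251717 ≈ 1.5779e-5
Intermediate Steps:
q = 126745/2 (q = -(-242667 - 10823)/4 = -1/4*(-253490) = 126745/2 ≈ 63373.)
1/(((63622/388661)/(-86056) - 243076/(-138127)) + q) = 1/(((63622/388661)/(-86056) - 243076/(-138127)) + 126745/2) = 1/(((63622*(1/388661))*(-1/86056) - 243076*(-1/138127)) + 126745/2) = 1/(((4894/29897)*(-1/86056) + 243076/138127) + 126745/2) = 1/((-2447/1286408116 + 243076/138127) + 126745/2) = 1/(312694601208047/177687693838732 + 126745/2) = 1/(11260826072396251717/177687693838732) = 177687693838732/11260826072396251717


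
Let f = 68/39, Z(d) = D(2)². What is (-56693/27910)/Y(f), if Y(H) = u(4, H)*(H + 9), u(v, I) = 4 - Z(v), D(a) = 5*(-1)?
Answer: 105287/11694290 ≈ 0.0090033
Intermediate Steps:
D(a) = -5
Z(d) = 25 (Z(d) = (-5)² = 25)
f = 68/39 (f = 68*(1/39) = 68/39 ≈ 1.7436)
u(v, I) = -21 (u(v, I) = 4 - 1*25 = 4 - 25 = -21)
Y(H) = -189 - 21*H (Y(H) = -21*(H + 9) = -21*(9 + H) = -189 - 21*H)
(-56693/27910)/Y(f) = (-56693/27910)/(-189 - 21*68/39) = (-56693*1/27910)/(-189 - 476/13) = -56693/(27910*(-2933/13)) = -56693/27910*(-13/2933) = 105287/11694290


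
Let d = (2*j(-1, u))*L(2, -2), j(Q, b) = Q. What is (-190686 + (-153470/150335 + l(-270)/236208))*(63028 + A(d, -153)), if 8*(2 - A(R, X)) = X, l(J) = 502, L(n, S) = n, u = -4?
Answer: -5991975491259578543/498390592 ≈ -1.2023e+10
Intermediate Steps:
d = -4 (d = (2*(-1))*2 = -2*2 = -4)
A(R, X) = 2 - X/8
(-190686 + (-153470/150335 + l(-270)/236208))*(63028 + A(d, -153)) = (-190686 + (-153470/150335 + 502/236208))*(63028 + (2 - 1/8*(-153))) = (-190686 + (-153470*1/150335 + 502*(1/236208)))*(63028 + (2 + 153/8)) = (-190686 + (-30694/30067 + 251/118104))*(63028 + 169/8) = (-190686 - 3617537359/3551032968)*(504393/8) = -677135890073407/3551032968*504393/8 = -5991975491259578543/498390592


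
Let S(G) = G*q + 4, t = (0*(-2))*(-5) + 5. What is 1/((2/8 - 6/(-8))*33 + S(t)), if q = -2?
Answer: 1/27 ≈ 0.037037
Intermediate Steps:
t = 5 (t = 0*(-5) + 5 = 0 + 5 = 5)
S(G) = 4 - 2*G (S(G) = G*(-2) + 4 = -2*G + 4 = 4 - 2*G)
1/((2/8 - 6/(-8))*33 + S(t)) = 1/((2/8 - 6/(-8))*33 + (4 - 2*5)) = 1/((2*(⅛) - 6*(-⅛))*33 + (4 - 10)) = 1/((¼ + ¾)*33 - 6) = 1/(1*33 - 6) = 1/(33 - 6) = 1/27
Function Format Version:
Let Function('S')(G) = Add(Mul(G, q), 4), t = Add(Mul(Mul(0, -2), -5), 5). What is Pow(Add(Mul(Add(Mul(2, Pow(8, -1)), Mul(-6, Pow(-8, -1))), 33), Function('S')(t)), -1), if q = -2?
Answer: Rational(1, 27) ≈ 0.037037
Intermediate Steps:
t = 5 (t = Add(Mul(0, -5), 5) = Add(0, 5) = 5)
Function('S')(G) = Add(4, Mul(-2, G)) (Function('S')(G) = Add(Mul(G, -2), 4) = Add(Mul(-2, G), 4) = Add(4, Mul(-2, G)))
Pow(Add(Mul(Add(Mul(2, Pow(8, -1)), Mul(-6, Pow(-8, -1))), 33), Function('S')(t)), -1) = Pow(Add(Mul(Add(Mul(2, Pow(8, -1)), Mul(-6, Pow(-8, -1))), 33), Add(4, Mul(-2, 5))), -1) = Pow(Add(Mul(Add(Mul(2, Rational(1, 8)), Mul(-6, Rational(-1, 8))), 33), Add(4, -10)), -1) = Pow(Add(Mul(Add(Rational(1, 4), Rational(3, 4)), 33), -6), -1) = Pow(Add(Mul(1, 33), -6), -1) = Pow(Add(33, -6), -1) = Pow(27, -1) = Rational(1, 27)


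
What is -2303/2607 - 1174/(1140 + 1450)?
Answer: -4512694/3376065 ≈ -1.3367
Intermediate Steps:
-2303/2607 - 1174/(1140 + 1450) = -2303*1/2607 - 1174/2590 = -2303/2607 - 1174*1/2590 = -2303/2607 - 587/1295 = -4512694/3376065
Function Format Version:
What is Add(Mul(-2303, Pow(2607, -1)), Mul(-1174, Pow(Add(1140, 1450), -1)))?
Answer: Rational(-4512694, 3376065) ≈ -1.3367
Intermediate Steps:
Add(Mul(-2303, Pow(2607, -1)), Mul(-1174, Pow(Add(1140, 1450), -1))) = Add(Mul(-2303, Rational(1, 2607)), Mul(-1174, Pow(2590, -1))) = Add(Rational(-2303, 2607), Mul(-1174, Rational(1, 2590))) = Add(Rational(-2303, 2607), Rational(-587, 1295)) = Rational(-4512694, 3376065)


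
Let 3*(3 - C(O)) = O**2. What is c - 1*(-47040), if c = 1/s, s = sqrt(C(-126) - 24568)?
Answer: 47040 - I*sqrt(29857)/29857 ≈ 47040.0 - 0.0057873*I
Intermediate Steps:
C(O) = 3 - O**2/3
s = I*sqrt(29857) (s = sqrt((3 - 1/3*(-126)**2) - 24568) = sqrt((3 - 1/3*15876) - 24568) = sqrt((3 - 5292) - 24568) = sqrt(-5289 - 24568) = sqrt(-29857) = I*sqrt(29857) ≈ 172.79*I)
c = -I*sqrt(29857)/29857 (c = 1/(I*sqrt(29857)) = -I*sqrt(29857)/29857 ≈ -0.0057873*I)
c - 1*(-47040) = -I*sqrt(29857)/29857 - 1*(-47040) = -I*sqrt(29857)/29857 + 47040 = 47040 - I*sqrt(29857)/29857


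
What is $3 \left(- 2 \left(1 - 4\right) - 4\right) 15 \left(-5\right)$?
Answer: $-450$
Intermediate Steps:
$3 \left(- 2 \left(1 - 4\right) - 4\right) 15 \left(-5\right) = 3 \left(\left(-2\right) \left(-3\right) - 4\right) \left(-75\right) = 3 \left(6 - 4\right) \left(-75\right) = 3 \cdot 2 \left(-75\right) = 6 \left(-75\right) = -450$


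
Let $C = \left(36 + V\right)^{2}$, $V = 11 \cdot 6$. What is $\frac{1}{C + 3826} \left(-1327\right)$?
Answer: $- \frac{1327}{14230} \approx -0.093254$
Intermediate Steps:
$V = 66$
$C = 10404$ ($C = \left(36 + 66\right)^{2} = 102^{2} = 10404$)
$\frac{1}{C + 3826} \left(-1327\right) = \frac{1}{10404 + 3826} \left(-1327\right) = \frac{1}{14230} \left(-1327\right) = - \frac{1327}{14230}$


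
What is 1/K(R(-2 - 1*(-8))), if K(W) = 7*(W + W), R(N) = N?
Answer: 1/84 ≈ 0.011905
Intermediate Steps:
K(W) = 14*W (K(W) = 7*(2*W) = 14*W)
1/K(R(-2 - 1*(-8))) = 1/(14*(-2 - 1*(-8))) = 1/(14*(-2 + 8)) = 1/(14*6) = 1/84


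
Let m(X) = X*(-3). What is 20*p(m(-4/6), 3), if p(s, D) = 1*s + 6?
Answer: 160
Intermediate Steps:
m(X) = -3*X
p(s, D) = 6 + s (p(s, D) = s + 6 = 6 + s)
20*p(m(-4/6), 3) = 20*(6 - (-12)/6) = 20*(6 - 3*(-⅔)) = 20*(6 + 2) = 20*8 = 160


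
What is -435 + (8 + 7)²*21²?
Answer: 98790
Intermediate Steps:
-435 + (8 + 7)²*21² = -435 + 15²*441 = -435 + 225*441 = -435 + 99225 = 98790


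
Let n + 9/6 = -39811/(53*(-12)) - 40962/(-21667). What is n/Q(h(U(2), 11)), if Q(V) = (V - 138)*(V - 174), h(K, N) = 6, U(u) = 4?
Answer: 78906041/27780907392 ≈ 0.0028403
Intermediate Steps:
Q(V) = (-174 + V)*(-138 + V) (Q(V) = (-138 + V)*(-174 + V) = (-174 + V)*(-138 + V))
n = 867966451/13780212 (n = -3/2 + (-39811/(53*(-12)) - 40962/(-21667)) = -3/2 + (-39811/(-636) - 40962*(-1/21667)) = -3/2 + (-39811*(-1/636) + 40962/21667) = -3/2 + (39811/636 + 40962/21667) = -3/2 + 888636769/13780212 = 867966451/13780212 ≈ 62.986)
n/Q(h(U(2), 11)) = 867966451/(13780212*(24012 + 6² - 312*6)) = 867966451/(13780212*(24012 + 36 - 1872)) = (867966451/13780212)/22176 = (867966451/13780212)*(1/22176) = 78906041/27780907392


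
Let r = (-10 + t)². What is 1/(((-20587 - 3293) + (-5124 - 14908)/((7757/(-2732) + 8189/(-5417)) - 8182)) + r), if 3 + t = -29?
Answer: -121151806425/2679096892439492 ≈ -4.5221e-5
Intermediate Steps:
t = -32 (t = -3 - 29 = -32)
r = 1764 (r = (-10 - 32)² = (-42)² = 1764)
1/(((-20587 - 3293) + (-5124 - 14908)/((7757/(-2732) + 8189/(-5417)) - 8182)) + r) = 1/(((-20587 - 3293) + (-5124 - 14908)/((7757/(-2732) + 8189/(-5417)) - 8182)) + 1764) = 1/((-23880 - 20032/((7757*(-1/2732) + 8189*(-1/5417)) - 8182)) + 1764) = 1/((-23880 - 20032/((-7757/2732 - 8189/5417) - 8182)) + 1764) = 1/((-23880 - 20032/(-64392017/14799244 - 8182)) + 1764) = 1/((-23880 - 20032/(-121151806425/14799244)) + 1764) = 1/((-23880 - 20032*(-14799244/121151806425)) + 1764) = 1/((-23880 + 296458455808/121151806425) + 1764) = 1/(-2892808678973192/121151806425 + 1764) = 1/(-2679096892439492/121151806425) = -121151806425/2679096892439492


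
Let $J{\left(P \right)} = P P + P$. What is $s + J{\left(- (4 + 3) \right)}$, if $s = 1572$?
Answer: $1614$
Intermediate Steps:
$J{\left(P \right)} = P + P^{2}$ ($J{\left(P \right)} = P^{2} + P = P + P^{2}$)
$s + J{\left(- (4 + 3) \right)} = 1572 + - (4 + 3) \left(1 - \left(4 + 3\right)\right) = 1572 + \left(-1\right) 7 \left(1 - 7\right) = 1572 - 7 \left(1 - 7\right) = 1572 - -42 = 1572 + 42 = 1614$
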